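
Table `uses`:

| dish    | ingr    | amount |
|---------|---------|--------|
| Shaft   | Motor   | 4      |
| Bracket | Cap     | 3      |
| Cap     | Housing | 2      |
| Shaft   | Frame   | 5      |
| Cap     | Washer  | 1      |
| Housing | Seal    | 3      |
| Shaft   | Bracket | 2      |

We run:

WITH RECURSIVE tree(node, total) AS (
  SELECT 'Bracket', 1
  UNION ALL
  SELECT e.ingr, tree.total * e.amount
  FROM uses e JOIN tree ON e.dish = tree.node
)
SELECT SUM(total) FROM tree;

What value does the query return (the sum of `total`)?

31

Base: (Bracket, total=1).
Iteration 1: components of {Bracket} -> Cap = 1*3 = 3.
Iteration 2: components of {Cap} -> Housing = 3*2 = 6, Washer = 3*1 = 3.
Iteration 3: components of {Housing,Washer} -> Seal = 6*3 = 18.
Iteration 4: no further components; recursion stops.
SUM(total) = 1 + 3 + 6 + 3 + 18 = 31.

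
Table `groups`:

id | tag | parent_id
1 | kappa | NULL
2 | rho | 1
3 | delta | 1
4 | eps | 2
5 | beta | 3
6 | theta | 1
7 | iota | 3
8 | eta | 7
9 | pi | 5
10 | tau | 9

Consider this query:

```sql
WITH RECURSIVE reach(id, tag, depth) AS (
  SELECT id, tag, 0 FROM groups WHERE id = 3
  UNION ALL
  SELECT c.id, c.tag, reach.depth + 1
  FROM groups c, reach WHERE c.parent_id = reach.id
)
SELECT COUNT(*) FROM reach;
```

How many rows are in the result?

Base: id=3 (delta) at depth 0.
Iteration 1: rows with parent_id in {3} -> beta (id 5, depth 1), iota (id 7, depth 1).
Iteration 2: rows with parent_id in {5,7} -> eta (id 8, depth 2), pi (id 9, depth 2).
Iteration 3: rows with parent_id in {8,9} -> tau (id 10, depth 3).
Iteration 4: no rows with parent_id in {10}; recursion stops.
Total rows emitted: 6.

6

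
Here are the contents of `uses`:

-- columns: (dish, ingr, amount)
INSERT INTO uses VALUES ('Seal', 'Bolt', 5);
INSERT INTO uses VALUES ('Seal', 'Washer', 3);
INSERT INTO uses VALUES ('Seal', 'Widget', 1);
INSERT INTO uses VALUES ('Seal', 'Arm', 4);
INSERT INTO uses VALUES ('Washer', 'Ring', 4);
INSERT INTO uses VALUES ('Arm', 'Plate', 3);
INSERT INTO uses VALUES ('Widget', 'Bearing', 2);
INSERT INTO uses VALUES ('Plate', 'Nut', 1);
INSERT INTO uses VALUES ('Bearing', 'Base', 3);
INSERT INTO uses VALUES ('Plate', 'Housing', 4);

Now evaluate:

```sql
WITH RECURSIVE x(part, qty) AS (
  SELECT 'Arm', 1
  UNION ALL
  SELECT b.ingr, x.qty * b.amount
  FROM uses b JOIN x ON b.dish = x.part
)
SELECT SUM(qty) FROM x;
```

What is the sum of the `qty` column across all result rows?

19

Base: (Arm, qty=1).
Iteration 1: components of {Arm} -> Plate = 1*3 = 3.
Iteration 2: components of {Plate} -> Housing = 3*4 = 12, Nut = 3*1 = 3.
Iteration 3: no further components; recursion stops.
SUM(qty) = 1 + 3 + 3 + 12 = 19.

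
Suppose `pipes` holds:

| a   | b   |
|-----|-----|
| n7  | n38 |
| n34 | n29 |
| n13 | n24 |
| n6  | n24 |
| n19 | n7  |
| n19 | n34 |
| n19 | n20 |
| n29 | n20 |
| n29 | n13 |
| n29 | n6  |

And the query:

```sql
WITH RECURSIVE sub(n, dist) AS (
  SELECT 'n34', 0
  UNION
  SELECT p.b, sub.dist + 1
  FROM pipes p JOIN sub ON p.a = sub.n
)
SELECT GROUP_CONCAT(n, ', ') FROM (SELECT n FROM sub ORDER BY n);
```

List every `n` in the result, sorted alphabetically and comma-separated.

n13, n20, n24, n29, n34, n6

Base: (n34, dist=0).
Iteration 1: edges from {n34} -> (n29, dist=1).
Iteration 2: edges from {n29} -> (n13, dist=2), (n20, dist=2), (n6, dist=2).
Iteration 3: edges from {n13,n20,n6} -> (n24, dist=3). [UNION drops 1 duplicate row(s)]
Iteration 4: no outgoing edges from {n24}; recursion stops.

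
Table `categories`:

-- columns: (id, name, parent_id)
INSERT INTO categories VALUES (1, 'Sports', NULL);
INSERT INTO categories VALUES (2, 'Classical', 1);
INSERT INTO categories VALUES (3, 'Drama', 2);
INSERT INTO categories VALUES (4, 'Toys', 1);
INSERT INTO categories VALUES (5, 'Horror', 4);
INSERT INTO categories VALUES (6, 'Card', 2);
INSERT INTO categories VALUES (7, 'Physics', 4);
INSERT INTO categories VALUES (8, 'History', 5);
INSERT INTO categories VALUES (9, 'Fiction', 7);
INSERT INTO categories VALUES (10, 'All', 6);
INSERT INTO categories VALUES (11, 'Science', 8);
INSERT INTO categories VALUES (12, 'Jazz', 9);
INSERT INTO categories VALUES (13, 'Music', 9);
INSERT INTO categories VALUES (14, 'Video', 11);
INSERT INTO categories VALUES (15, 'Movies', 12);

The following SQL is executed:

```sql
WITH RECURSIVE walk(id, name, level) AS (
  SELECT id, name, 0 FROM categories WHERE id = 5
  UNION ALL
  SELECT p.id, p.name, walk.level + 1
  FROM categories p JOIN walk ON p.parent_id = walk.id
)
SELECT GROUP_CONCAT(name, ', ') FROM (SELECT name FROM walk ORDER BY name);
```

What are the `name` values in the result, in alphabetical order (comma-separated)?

History, Horror, Science, Video

Base: id=5 (Horror) at level 0.
Iteration 1: rows with parent_id in {5} -> History (id 8, level 1).
Iteration 2: rows with parent_id in {8} -> Science (id 11, level 2).
Iteration 3: rows with parent_id in {11} -> Video (id 14, level 3).
Iteration 4: no rows with parent_id in {14}; recursion stops.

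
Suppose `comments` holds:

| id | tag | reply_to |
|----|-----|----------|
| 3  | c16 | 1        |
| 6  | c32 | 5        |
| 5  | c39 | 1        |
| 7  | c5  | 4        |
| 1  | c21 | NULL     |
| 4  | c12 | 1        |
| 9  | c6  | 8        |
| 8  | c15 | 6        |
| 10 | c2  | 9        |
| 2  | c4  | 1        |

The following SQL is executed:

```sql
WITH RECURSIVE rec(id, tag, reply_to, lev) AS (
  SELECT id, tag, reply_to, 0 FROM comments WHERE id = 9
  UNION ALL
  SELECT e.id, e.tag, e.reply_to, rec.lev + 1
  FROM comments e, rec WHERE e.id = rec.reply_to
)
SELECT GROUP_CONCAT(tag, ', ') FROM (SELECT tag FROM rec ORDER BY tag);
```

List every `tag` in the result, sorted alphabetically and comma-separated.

Base: id=9 (c6), reply_to=8, lev 0.
Iteration 1: join on id=8 -> c15 (id 8, reply_to=6, lev 1).
Iteration 2: join on id=6 -> c32 (id 6, reply_to=5, lev 2).
Iteration 3: join on id=5 -> c39 (id 5, reply_to=1, lev 3).
Iteration 4: join on id=1 -> c21 (id 1, reply_to=NULL, lev 4).
Iteration 5: reply_to is NULL; no match; recursion stops.

c15, c21, c32, c39, c6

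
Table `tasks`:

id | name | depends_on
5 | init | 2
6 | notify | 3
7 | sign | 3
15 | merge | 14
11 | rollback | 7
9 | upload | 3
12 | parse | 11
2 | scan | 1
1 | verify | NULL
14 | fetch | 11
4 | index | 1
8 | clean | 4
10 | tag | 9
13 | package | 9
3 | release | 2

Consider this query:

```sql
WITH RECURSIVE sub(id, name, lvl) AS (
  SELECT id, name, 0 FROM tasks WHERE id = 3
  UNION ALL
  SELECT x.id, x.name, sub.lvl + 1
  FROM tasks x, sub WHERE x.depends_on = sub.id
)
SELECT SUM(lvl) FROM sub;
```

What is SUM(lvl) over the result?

19

Base: id=3 (release) at lvl 0.
Iteration 1: rows with depends_on in {3} -> notify (id 6, lvl 1), sign (id 7, lvl 1), upload (id 9, lvl 1).
Iteration 2: rows with depends_on in {6,7,9} -> tag (id 10, lvl 2), rollback (id 11, lvl 2), package (id 13, lvl 2).
Iteration 3: rows with depends_on in {10,11,13} -> parse (id 12, lvl 3), fetch (id 14, lvl 3).
Iteration 4: rows with depends_on in {12,14} -> merge (id 15, lvl 4).
Iteration 5: no rows with depends_on in {15}; recursion stops.
SUM(lvl) = 0 + 1 + 1 + 1 + 2 + 2 + 2 + 3 + 3 + 4 = 19.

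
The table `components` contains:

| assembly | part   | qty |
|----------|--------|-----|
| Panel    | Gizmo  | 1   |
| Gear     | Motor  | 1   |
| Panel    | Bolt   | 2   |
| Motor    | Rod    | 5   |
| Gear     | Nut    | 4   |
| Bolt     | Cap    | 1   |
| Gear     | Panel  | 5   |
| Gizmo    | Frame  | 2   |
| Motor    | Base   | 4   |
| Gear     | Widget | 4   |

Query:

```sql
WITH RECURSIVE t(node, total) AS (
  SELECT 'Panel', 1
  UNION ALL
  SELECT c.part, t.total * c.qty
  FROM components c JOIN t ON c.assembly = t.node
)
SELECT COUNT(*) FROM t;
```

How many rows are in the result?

5

Base: (Panel, total=1).
Iteration 1: components of {Panel} -> Bolt = 1*2 = 2, Gizmo = 1*1 = 1.
Iteration 2: components of {Bolt,Gizmo} -> Cap = 2*1 = 2, Frame = 1*2 = 2.
Iteration 3: no further components; recursion stops.
Total rows emitted: 5.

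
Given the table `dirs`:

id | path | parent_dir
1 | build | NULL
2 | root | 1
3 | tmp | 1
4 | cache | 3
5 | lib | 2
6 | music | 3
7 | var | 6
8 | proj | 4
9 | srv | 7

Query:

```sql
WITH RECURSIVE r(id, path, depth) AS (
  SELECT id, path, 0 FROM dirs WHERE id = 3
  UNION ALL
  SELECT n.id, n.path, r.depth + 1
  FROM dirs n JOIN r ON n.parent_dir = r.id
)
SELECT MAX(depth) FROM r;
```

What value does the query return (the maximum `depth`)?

3

Base: id=3 (tmp) at depth 0.
Iteration 1: rows with parent_dir in {3} -> cache (id 4, depth 1), music (id 6, depth 1).
Iteration 2: rows with parent_dir in {4,6} -> var (id 7, depth 2), proj (id 8, depth 2).
Iteration 3: rows with parent_dir in {7,8} -> srv (id 9, depth 3).
Iteration 4: no rows with parent_dir in {9}; recursion stops.
depth values: 0, 1, 1, 2, 2, 3; the maximum is 3.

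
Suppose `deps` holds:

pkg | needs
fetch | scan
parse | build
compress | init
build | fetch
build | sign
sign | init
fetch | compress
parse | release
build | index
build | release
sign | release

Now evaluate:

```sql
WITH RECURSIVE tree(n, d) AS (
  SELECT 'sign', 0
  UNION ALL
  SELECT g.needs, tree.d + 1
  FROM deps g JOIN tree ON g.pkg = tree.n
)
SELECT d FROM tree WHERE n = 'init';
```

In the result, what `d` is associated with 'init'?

1

Base: (sign, d=0).
Iteration 1: edges from {sign} -> (init, d=1), (release, d=1).
Iteration 2: no outgoing edges from {init,release}; recursion stops.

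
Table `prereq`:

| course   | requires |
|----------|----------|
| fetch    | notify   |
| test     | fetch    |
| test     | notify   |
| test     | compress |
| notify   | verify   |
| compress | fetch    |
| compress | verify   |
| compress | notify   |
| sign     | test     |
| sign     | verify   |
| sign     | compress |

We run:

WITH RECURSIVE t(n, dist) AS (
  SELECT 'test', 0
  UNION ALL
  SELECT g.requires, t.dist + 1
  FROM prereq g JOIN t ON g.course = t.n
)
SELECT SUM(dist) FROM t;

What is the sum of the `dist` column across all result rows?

26

Base: (test, dist=0).
Iteration 1: edges from {test} -> (compress, dist=1), (fetch, dist=1), (notify, dist=1).
Iteration 2: edges from {compress,fetch,notify} -> (fetch, dist=2), (notify, dist=2) x2, (verify, dist=2) x2. [UNION ALL keeps all 5 new rows, including repeats]
Iteration 3: edges from {fetch,notify,verify} -> (notify, dist=3), (verify, dist=3) x2. [UNION ALL keeps all 3 new rows, including repeats]
Iteration 4: edges from {notify,verify} -> (verify, dist=4).
Iteration 5: no outgoing edges from {verify}; recursion stops.
SUM(dist) = 0 + 1 + 1 + 1 + 2 + 2 + 2 + 2 + 2 + 3 + 3 + 3 + 4 = 26.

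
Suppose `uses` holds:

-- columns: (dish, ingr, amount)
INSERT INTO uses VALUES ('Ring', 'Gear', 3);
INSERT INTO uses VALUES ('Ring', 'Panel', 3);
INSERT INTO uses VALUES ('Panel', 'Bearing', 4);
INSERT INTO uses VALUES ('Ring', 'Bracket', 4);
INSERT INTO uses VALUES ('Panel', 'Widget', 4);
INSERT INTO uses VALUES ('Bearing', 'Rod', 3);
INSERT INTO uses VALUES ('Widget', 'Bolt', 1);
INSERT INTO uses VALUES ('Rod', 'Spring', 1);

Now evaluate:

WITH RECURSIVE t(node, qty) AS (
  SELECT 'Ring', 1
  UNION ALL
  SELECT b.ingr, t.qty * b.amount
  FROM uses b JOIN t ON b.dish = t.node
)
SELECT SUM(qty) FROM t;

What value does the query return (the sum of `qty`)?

Base: (Ring, qty=1).
Iteration 1: components of {Ring} -> Bracket = 1*4 = 4, Gear = 1*3 = 3, Panel = 1*3 = 3.
Iteration 2: components of {Bracket,Gear,Panel} -> Bearing = 3*4 = 12, Widget = 3*4 = 12.
Iteration 3: components of {Bearing,Widget} -> Bolt = 12*1 = 12, Rod = 12*3 = 36.
Iteration 4: components of {Bolt,Rod} -> Spring = 36*1 = 36.
Iteration 5: no further components; recursion stops.
SUM(qty) = 1 + 3 + 3 + 4 + 12 + 12 + 36 + 12 + 36 = 119.

119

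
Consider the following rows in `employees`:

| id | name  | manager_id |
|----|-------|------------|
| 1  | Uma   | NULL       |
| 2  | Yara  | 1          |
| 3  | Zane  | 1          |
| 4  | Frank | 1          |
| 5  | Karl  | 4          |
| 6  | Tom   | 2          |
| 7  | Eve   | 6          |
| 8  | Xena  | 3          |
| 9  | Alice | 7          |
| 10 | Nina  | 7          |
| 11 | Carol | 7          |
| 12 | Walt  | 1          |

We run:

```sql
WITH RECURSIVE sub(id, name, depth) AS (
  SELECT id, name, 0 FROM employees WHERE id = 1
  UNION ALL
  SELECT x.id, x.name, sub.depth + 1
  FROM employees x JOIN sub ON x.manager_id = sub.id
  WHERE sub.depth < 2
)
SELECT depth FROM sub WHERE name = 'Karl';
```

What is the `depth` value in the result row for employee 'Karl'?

2

Base: id=1 (Uma) at depth 0.
Iteration 1: rows with manager_id in {1} -> Yara (id 2, depth 1), Zane (id 3, depth 1), Frank (id 4, depth 1), Walt (id 12, depth 1).
Iteration 2: rows with manager_id in {2,3,4,12} -> Karl (id 5, depth 2), Tom (id 6, depth 2), Xena (id 8, depth 2).
Iteration 3: depth < 2 fails for all current rows; recursion stops.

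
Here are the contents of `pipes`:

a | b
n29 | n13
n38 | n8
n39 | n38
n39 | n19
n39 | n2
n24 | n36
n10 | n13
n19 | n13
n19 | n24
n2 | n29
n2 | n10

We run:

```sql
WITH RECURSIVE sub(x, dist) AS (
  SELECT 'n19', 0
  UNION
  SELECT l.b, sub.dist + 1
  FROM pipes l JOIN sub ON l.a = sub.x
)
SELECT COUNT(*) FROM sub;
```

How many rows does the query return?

4

Base: (n19, dist=0).
Iteration 1: edges from {n19} -> (n13, dist=1), (n24, dist=1).
Iteration 2: edges from {n13,n24} -> (n36, dist=2).
Iteration 3: no outgoing edges from {n36}; recursion stops.
Total rows emitted: 4.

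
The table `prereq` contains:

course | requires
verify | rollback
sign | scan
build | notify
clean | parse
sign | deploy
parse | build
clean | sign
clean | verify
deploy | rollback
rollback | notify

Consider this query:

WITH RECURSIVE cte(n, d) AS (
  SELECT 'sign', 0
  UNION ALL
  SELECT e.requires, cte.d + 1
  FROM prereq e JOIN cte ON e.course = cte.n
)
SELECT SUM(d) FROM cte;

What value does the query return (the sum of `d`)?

Base: (sign, d=0).
Iteration 1: edges from {sign} -> (deploy, d=1), (scan, d=1).
Iteration 2: edges from {deploy,scan} -> (rollback, d=2).
Iteration 3: edges from {rollback} -> (notify, d=3).
Iteration 4: no outgoing edges from {notify}; recursion stops.
SUM(d) = 0 + 1 + 1 + 2 + 3 = 7.

7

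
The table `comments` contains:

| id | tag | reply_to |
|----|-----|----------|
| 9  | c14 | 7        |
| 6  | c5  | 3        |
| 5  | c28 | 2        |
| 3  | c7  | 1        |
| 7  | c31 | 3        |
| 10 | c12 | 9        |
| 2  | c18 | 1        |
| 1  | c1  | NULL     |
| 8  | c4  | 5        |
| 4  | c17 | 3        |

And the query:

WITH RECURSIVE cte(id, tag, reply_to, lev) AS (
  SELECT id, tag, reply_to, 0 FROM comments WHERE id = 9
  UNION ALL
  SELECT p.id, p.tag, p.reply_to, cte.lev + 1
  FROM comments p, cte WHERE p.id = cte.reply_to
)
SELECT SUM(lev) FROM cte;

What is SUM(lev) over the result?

6

Base: id=9 (c14), reply_to=7, lev 0.
Iteration 1: join on id=7 -> c31 (id 7, reply_to=3, lev 1).
Iteration 2: join on id=3 -> c7 (id 3, reply_to=1, lev 2).
Iteration 3: join on id=1 -> c1 (id 1, reply_to=NULL, lev 3).
Iteration 4: reply_to is NULL; no match; recursion stops.
SUM(lev) = 0 + 1 + 2 + 3 = 6.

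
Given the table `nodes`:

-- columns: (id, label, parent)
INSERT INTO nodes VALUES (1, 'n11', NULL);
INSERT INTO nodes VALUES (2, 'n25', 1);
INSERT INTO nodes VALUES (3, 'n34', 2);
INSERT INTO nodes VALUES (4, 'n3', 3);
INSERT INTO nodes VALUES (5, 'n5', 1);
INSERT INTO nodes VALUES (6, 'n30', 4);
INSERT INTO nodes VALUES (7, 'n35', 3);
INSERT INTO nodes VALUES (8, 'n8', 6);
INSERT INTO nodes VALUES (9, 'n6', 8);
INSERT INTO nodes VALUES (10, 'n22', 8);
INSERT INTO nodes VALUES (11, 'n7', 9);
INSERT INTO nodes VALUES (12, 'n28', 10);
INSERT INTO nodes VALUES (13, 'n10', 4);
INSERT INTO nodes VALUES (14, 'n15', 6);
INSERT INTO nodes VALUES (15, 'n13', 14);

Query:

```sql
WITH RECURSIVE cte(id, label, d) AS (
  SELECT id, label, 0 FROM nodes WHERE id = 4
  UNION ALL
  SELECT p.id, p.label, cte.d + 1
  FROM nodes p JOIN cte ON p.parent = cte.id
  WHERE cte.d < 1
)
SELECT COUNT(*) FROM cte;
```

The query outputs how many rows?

Base: id=4 (n3) at d 0.
Iteration 1: rows with parent in {4} -> n30 (id 6, d 1), n10 (id 13, d 1).
Iteration 2: d < 1 fails for all current rows; recursion stops.
Total rows emitted: 3.

3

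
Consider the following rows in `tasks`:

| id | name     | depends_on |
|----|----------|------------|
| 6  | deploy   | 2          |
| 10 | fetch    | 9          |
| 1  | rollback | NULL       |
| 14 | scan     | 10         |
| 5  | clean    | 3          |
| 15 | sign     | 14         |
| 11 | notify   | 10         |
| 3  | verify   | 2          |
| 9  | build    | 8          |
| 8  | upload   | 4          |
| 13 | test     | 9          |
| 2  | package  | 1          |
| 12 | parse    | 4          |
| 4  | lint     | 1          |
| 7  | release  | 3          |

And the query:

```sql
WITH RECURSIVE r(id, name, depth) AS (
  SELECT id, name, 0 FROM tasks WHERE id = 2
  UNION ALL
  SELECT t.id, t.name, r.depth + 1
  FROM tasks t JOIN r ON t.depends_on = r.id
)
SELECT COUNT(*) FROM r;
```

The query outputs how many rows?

5

Base: id=2 (package) at depth 0.
Iteration 1: rows with depends_on in {2} -> verify (id 3, depth 1), deploy (id 6, depth 1).
Iteration 2: rows with depends_on in {3,6} -> clean (id 5, depth 2), release (id 7, depth 2).
Iteration 3: no rows with depends_on in {5,7}; recursion stops.
Total rows emitted: 5.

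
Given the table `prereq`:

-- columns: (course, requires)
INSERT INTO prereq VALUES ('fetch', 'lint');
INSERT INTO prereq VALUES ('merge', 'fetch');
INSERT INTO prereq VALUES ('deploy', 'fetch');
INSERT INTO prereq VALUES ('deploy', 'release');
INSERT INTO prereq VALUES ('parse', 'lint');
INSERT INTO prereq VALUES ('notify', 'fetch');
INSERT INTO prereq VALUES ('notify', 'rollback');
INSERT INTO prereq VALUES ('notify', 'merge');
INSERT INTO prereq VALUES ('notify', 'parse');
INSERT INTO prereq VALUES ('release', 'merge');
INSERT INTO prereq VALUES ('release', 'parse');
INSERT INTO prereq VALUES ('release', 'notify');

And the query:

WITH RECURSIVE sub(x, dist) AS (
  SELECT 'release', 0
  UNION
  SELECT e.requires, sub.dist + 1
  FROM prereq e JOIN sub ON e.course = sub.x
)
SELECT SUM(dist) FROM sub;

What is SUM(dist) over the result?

23

Base: (release, dist=0).
Iteration 1: edges from {release} -> (merge, dist=1), (notify, dist=1), (parse, dist=1).
Iteration 2: edges from {merge,notify,parse} -> (fetch, dist=2), (lint, dist=2), (merge, dist=2), (parse, dist=2), (rollback, dist=2). [UNION drops 1 duplicate row(s)]
Iteration 3: edges from {fetch,lint,merge,parse,rollback} -> (fetch, dist=3), (lint, dist=3). [UNION drops 1 duplicate row(s)]
Iteration 4: edges from {fetch,lint} -> (lint, dist=4).
Iteration 5: no outgoing edges from {lint}; recursion stops.
SUM(dist) = 0 + 1 + 1 + 1 + 2 + 2 + 2 + 2 + 2 + 3 + 3 + 4 = 23.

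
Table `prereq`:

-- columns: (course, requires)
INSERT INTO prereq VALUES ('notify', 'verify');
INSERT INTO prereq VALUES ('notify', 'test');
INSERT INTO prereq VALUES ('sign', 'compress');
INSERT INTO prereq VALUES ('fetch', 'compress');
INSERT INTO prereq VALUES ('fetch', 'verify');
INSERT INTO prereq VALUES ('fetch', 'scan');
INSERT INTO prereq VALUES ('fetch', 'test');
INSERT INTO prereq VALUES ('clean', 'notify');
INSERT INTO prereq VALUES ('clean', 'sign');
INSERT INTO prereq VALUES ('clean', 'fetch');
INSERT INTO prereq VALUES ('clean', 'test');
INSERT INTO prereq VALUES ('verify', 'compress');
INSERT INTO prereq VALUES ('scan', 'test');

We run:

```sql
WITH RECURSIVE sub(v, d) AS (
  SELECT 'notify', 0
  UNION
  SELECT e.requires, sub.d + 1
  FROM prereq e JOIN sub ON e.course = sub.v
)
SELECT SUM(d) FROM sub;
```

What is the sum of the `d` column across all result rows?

Base: (notify, d=0).
Iteration 1: edges from {notify} -> (test, d=1), (verify, d=1).
Iteration 2: edges from {test,verify} -> (compress, d=2).
Iteration 3: no outgoing edges from {compress}; recursion stops.
SUM(d) = 0 + 1 + 1 + 2 = 4.

4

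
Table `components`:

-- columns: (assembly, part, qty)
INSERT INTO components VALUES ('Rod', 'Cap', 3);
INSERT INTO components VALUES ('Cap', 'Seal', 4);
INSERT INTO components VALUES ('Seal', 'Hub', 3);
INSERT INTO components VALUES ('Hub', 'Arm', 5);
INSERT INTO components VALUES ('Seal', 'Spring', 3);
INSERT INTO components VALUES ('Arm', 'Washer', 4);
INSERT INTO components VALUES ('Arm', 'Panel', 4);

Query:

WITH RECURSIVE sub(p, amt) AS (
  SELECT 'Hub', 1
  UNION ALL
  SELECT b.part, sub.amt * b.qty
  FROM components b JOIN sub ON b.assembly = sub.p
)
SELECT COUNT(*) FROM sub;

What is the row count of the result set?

Base: (Hub, amt=1).
Iteration 1: components of {Hub} -> Arm = 1*5 = 5.
Iteration 2: components of {Arm} -> Panel = 5*4 = 20, Washer = 5*4 = 20.
Iteration 3: no further components; recursion stops.
Total rows emitted: 4.

4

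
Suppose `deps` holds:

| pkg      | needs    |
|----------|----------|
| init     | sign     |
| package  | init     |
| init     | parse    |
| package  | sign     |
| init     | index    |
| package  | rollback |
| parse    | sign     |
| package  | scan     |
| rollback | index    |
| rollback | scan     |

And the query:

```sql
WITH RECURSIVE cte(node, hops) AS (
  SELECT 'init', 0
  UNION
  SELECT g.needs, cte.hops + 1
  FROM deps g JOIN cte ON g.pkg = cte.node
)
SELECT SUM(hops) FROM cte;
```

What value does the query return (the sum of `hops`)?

5

Base: (init, hops=0).
Iteration 1: edges from {init} -> (index, hops=1), (parse, hops=1), (sign, hops=1).
Iteration 2: edges from {index,parse,sign} -> (sign, hops=2).
Iteration 3: no outgoing edges from {sign}; recursion stops.
SUM(hops) = 0 + 1 + 1 + 1 + 2 = 5.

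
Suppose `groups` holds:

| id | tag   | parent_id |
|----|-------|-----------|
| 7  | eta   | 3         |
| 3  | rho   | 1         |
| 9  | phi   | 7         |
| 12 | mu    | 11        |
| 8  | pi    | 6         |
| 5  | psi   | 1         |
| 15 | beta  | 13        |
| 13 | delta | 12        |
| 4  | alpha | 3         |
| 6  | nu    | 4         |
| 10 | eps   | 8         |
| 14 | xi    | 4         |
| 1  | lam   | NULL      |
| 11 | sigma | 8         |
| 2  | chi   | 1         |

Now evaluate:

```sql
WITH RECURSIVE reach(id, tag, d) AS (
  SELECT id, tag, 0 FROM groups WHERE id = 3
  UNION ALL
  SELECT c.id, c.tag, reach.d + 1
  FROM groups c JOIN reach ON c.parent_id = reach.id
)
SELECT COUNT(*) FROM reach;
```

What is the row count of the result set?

Base: id=3 (rho) at d 0.
Iteration 1: rows with parent_id in {3} -> alpha (id 4, d 1), eta (id 7, d 1).
Iteration 2: rows with parent_id in {4,7} -> nu (id 6, d 2), phi (id 9, d 2), xi (id 14, d 2).
Iteration 3: rows with parent_id in {6,9,14} -> pi (id 8, d 3).
Iteration 4: rows with parent_id in {8} -> eps (id 10, d 4), sigma (id 11, d 4).
Iteration 5: rows with parent_id in {10,11} -> mu (id 12, d 5).
Iteration 6: rows with parent_id in {12} -> delta (id 13, d 6).
Iteration 7: rows with parent_id in {13} -> beta (id 15, d 7).
Iteration 8: no rows with parent_id in {15}; recursion stops.
Total rows emitted: 12.

12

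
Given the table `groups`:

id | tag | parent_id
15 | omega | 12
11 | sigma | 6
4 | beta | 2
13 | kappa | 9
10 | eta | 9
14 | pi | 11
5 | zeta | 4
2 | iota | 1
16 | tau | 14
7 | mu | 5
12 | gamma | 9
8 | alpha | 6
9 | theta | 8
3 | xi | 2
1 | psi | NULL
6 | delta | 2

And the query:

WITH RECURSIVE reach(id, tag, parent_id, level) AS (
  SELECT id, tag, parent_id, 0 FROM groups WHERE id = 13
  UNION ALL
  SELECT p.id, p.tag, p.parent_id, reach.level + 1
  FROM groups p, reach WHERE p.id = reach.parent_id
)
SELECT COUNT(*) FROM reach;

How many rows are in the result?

6

Base: id=13 (kappa), parent_id=9, level 0.
Iteration 1: join on id=9 -> theta (id 9, parent_id=8, level 1).
Iteration 2: join on id=8 -> alpha (id 8, parent_id=6, level 2).
Iteration 3: join on id=6 -> delta (id 6, parent_id=2, level 3).
Iteration 4: join on id=2 -> iota (id 2, parent_id=1, level 4).
Iteration 5: join on id=1 -> psi (id 1, parent_id=NULL, level 5).
Iteration 6: parent_id is NULL; no match; recursion stops.
Total rows emitted: 6.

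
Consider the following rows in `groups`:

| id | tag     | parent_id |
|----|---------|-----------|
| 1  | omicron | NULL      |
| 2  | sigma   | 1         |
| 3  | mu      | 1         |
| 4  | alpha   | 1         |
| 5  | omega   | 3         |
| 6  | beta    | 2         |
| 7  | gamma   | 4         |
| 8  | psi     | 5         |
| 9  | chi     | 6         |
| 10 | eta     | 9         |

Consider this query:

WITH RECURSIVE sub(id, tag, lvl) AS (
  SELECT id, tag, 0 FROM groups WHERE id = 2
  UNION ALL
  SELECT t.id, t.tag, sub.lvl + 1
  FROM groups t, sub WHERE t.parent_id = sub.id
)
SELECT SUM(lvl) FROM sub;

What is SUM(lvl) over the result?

6

Base: id=2 (sigma) at lvl 0.
Iteration 1: rows with parent_id in {2} -> beta (id 6, lvl 1).
Iteration 2: rows with parent_id in {6} -> chi (id 9, lvl 2).
Iteration 3: rows with parent_id in {9} -> eta (id 10, lvl 3).
Iteration 4: no rows with parent_id in {10}; recursion stops.
SUM(lvl) = 0 + 1 + 2 + 3 = 6.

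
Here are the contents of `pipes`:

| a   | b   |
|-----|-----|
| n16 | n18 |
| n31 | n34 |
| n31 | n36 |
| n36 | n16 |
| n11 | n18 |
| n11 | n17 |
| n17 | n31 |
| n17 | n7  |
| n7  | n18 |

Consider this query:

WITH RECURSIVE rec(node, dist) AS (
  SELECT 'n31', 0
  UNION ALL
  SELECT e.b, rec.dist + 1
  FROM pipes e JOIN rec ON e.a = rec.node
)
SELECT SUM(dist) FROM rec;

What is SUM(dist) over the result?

Base: (n31, dist=0).
Iteration 1: edges from {n31} -> (n34, dist=1), (n36, dist=1).
Iteration 2: edges from {n34,n36} -> (n16, dist=2).
Iteration 3: edges from {n16} -> (n18, dist=3).
Iteration 4: no outgoing edges from {n18}; recursion stops.
SUM(dist) = 0 + 1 + 1 + 2 + 3 = 7.

7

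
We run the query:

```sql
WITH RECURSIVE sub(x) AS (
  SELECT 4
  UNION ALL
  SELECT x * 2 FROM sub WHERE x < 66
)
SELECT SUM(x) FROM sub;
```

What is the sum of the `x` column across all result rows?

Base: x=4.
Iteration 1: 4 < 66 holds -> x = 4 * 2 = 8.
Iteration 2: 8 < 66 holds -> x = 8 * 2 = 16.
Iteration 3: 16 < 66 holds -> x = 16 * 2 = 32.
Iteration 4: 32 < 66 holds -> x = 32 * 2 = 64.
Iteration 5: 64 < 66 holds -> x = 64 * 2 = 128.
Iteration 6: 128 < 66 fails; recursion stops.
SUM(x) = 4 + 8 + 16 + 32 + 64 + 128 = 252.

252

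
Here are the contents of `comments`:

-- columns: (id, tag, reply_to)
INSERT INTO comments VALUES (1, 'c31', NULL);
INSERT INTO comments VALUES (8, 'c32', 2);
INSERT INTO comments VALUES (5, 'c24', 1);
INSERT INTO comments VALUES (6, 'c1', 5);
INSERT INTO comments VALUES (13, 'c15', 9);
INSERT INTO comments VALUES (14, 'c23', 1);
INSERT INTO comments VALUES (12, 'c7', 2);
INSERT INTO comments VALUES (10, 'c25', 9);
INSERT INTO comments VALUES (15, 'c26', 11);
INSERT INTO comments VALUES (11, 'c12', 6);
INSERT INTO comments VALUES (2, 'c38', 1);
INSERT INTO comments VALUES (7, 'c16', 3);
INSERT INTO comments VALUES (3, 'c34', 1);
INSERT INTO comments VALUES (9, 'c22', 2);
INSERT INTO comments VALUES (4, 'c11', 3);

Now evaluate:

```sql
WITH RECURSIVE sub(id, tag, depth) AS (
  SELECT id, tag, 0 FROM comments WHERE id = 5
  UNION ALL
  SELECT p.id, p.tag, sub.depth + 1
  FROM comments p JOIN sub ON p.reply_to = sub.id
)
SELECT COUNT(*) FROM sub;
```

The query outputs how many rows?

Base: id=5 (c24) at depth 0.
Iteration 1: rows with reply_to in {5} -> c1 (id 6, depth 1).
Iteration 2: rows with reply_to in {6} -> c12 (id 11, depth 2).
Iteration 3: rows with reply_to in {11} -> c26 (id 15, depth 3).
Iteration 4: no rows with reply_to in {15}; recursion stops.
Total rows emitted: 4.

4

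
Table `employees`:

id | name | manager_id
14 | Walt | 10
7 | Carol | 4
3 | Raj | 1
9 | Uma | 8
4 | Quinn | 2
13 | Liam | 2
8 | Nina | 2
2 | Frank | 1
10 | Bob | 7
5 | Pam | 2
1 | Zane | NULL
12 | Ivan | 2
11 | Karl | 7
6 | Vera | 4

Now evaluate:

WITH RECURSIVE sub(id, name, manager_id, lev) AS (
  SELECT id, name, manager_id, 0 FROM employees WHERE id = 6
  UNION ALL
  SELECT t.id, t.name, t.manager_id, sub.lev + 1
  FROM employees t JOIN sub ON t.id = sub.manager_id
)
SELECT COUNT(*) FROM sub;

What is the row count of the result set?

Base: id=6 (Vera), manager_id=4, lev 0.
Iteration 1: join on id=4 -> Quinn (id 4, manager_id=2, lev 1).
Iteration 2: join on id=2 -> Frank (id 2, manager_id=1, lev 2).
Iteration 3: join on id=1 -> Zane (id 1, manager_id=NULL, lev 3).
Iteration 4: manager_id is NULL; no match; recursion stops.
Total rows emitted: 4.

4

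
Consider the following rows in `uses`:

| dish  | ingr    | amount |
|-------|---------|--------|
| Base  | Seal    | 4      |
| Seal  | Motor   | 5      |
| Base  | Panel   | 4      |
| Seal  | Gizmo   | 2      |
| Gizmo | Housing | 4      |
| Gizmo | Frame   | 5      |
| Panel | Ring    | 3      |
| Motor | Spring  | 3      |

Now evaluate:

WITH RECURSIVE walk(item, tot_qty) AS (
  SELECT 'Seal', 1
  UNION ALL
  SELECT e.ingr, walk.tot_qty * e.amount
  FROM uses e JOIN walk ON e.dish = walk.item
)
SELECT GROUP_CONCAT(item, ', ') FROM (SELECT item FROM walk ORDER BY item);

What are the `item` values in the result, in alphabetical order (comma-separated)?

Frame, Gizmo, Housing, Motor, Seal, Spring

Base: (Seal, tot_qty=1).
Iteration 1: components of {Seal} -> Gizmo = 1*2 = 2, Motor = 1*5 = 5.
Iteration 2: components of {Gizmo,Motor} -> Frame = 2*5 = 10, Housing = 2*4 = 8, Spring = 5*3 = 15.
Iteration 3: no further components; recursion stops.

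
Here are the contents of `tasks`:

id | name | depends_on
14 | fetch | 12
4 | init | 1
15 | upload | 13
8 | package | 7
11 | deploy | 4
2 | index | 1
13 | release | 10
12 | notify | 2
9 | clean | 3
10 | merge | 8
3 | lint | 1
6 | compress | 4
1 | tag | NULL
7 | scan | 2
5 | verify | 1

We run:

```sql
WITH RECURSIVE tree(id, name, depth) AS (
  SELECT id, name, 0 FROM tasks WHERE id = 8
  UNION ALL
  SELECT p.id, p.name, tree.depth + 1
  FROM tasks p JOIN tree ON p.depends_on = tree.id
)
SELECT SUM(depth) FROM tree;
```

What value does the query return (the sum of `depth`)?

6

Base: id=8 (package) at depth 0.
Iteration 1: rows with depends_on in {8} -> merge (id 10, depth 1).
Iteration 2: rows with depends_on in {10} -> release (id 13, depth 2).
Iteration 3: rows with depends_on in {13} -> upload (id 15, depth 3).
Iteration 4: no rows with depends_on in {15}; recursion stops.
SUM(depth) = 0 + 1 + 2 + 3 = 6.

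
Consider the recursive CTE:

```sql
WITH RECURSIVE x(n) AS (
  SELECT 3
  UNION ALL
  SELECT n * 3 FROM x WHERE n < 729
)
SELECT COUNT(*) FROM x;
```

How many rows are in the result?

6

Base: n=3.
Iteration 1: 3 < 729 holds -> n = 3 * 3 = 9.
Iteration 2: 9 < 729 holds -> n = 9 * 3 = 27.
Iteration 3: 27 < 729 holds -> n = 27 * 3 = 81.
Iteration 4: 81 < 729 holds -> n = 81 * 3 = 243.
Iteration 5: 243 < 729 holds -> n = 243 * 3 = 729.
Iteration 6: 729 < 729 fails; recursion stops.
Total rows emitted: 6.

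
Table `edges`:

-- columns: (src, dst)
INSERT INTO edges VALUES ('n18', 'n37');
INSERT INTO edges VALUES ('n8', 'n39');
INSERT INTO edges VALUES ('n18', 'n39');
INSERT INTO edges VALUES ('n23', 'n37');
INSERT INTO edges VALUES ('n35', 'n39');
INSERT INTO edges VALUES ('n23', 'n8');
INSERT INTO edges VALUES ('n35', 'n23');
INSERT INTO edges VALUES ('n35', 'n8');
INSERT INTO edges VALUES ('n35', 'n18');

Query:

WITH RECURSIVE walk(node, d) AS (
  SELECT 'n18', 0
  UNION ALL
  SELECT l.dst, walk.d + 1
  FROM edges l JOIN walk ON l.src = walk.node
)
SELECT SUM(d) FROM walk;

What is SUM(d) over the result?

Base: (n18, d=0).
Iteration 1: edges from {n18} -> (n37, d=1), (n39, d=1).
Iteration 2: no outgoing edges from {n37,n39}; recursion stops.
SUM(d) = 0 + 1 + 1 = 2.

2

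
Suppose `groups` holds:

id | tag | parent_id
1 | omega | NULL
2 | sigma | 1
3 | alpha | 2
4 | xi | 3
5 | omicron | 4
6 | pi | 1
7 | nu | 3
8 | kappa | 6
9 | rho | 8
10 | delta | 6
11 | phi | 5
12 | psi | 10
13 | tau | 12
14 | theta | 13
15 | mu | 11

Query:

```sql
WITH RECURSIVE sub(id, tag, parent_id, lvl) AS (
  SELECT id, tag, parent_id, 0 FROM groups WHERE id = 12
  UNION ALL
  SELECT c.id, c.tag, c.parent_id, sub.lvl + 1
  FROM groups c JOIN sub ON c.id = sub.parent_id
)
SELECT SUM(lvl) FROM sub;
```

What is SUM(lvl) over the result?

6

Base: id=12 (psi), parent_id=10, lvl 0.
Iteration 1: join on id=10 -> delta (id 10, parent_id=6, lvl 1).
Iteration 2: join on id=6 -> pi (id 6, parent_id=1, lvl 2).
Iteration 3: join on id=1 -> omega (id 1, parent_id=NULL, lvl 3).
Iteration 4: parent_id is NULL; no match; recursion stops.
SUM(lvl) = 0 + 1 + 2 + 3 = 6.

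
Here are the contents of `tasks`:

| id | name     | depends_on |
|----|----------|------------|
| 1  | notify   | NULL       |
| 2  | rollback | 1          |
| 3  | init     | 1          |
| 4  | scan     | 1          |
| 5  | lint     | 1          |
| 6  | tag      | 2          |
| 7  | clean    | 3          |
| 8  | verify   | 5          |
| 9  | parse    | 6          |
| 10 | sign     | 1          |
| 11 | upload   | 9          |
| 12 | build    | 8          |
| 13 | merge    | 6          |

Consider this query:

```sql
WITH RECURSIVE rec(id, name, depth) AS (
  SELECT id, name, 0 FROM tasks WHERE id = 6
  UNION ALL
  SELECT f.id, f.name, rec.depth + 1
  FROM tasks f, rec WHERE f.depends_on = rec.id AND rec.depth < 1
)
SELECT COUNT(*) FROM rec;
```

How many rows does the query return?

Base: id=6 (tag) at depth 0.
Iteration 1: rows with depends_on in {6} -> parse (id 9, depth 1), merge (id 13, depth 1).
Iteration 2: depth < 1 fails for all current rows; recursion stops.
Total rows emitted: 3.

3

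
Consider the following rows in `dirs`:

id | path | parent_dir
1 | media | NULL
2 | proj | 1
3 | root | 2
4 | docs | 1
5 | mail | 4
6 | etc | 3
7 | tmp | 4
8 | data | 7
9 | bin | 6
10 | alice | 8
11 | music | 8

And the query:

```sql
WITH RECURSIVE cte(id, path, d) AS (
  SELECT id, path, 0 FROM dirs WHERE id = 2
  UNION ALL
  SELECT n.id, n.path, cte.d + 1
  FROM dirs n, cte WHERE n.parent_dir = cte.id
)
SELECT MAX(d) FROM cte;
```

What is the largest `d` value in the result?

Base: id=2 (proj) at d 0.
Iteration 1: rows with parent_dir in {2} -> root (id 3, d 1).
Iteration 2: rows with parent_dir in {3} -> etc (id 6, d 2).
Iteration 3: rows with parent_dir in {6} -> bin (id 9, d 3).
Iteration 4: no rows with parent_dir in {9}; recursion stops.
d values: 0, 1, 2, 3; the maximum is 3.

3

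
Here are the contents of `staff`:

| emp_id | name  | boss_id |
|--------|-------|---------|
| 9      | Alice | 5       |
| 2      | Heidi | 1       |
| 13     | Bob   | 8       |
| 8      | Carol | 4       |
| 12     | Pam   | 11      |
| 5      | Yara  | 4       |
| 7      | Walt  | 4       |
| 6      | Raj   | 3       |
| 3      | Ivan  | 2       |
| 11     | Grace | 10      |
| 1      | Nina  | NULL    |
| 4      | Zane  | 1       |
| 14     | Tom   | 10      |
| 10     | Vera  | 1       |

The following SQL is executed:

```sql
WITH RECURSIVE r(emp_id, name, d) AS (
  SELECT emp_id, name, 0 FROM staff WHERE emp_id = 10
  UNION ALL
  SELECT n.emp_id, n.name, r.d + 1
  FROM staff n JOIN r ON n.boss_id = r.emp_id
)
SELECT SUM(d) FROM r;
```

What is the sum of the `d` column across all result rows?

4

Base: emp_id=10 (Vera) at d 0.
Iteration 1: rows with boss_id in {10} -> Grace (id 11, d 1), Tom (id 14, d 1).
Iteration 2: rows with boss_id in {11,14} -> Pam (id 12, d 2).
Iteration 3: no rows with boss_id in {12}; recursion stops.
SUM(d) = 0 + 1 + 1 + 2 = 4.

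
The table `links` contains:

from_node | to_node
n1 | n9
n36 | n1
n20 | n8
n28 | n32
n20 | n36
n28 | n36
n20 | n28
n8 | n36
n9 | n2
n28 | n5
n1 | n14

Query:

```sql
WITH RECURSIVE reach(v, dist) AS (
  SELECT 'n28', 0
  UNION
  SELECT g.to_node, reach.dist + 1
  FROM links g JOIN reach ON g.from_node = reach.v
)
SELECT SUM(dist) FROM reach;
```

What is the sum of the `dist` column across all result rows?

Base: (n28, dist=0).
Iteration 1: edges from {n28} -> (n32, dist=1), (n36, dist=1), (n5, dist=1).
Iteration 2: edges from {n32,n36,n5} -> (n1, dist=2).
Iteration 3: edges from {n1} -> (n14, dist=3), (n9, dist=3).
Iteration 4: edges from {n14,n9} -> (n2, dist=4).
Iteration 5: no outgoing edges from {n2}; recursion stops.
SUM(dist) = 0 + 1 + 1 + 1 + 2 + 3 + 3 + 4 = 15.

15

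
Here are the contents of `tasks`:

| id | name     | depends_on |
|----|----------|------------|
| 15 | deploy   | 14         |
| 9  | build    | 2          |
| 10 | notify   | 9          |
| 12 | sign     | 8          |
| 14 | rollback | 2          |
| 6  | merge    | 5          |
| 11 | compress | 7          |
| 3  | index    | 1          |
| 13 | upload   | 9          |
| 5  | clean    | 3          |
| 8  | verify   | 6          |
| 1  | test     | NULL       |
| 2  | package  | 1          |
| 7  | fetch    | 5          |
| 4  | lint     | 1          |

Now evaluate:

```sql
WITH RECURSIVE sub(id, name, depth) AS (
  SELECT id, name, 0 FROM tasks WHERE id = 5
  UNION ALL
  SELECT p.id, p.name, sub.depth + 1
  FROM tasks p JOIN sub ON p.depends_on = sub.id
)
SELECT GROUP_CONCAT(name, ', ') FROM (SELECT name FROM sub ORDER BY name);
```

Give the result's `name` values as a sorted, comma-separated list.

Base: id=5 (clean) at depth 0.
Iteration 1: rows with depends_on in {5} -> merge (id 6, depth 1), fetch (id 7, depth 1).
Iteration 2: rows with depends_on in {6,7} -> verify (id 8, depth 2), compress (id 11, depth 2).
Iteration 3: rows with depends_on in {8,11} -> sign (id 12, depth 3).
Iteration 4: no rows with depends_on in {12}; recursion stops.

clean, compress, fetch, merge, sign, verify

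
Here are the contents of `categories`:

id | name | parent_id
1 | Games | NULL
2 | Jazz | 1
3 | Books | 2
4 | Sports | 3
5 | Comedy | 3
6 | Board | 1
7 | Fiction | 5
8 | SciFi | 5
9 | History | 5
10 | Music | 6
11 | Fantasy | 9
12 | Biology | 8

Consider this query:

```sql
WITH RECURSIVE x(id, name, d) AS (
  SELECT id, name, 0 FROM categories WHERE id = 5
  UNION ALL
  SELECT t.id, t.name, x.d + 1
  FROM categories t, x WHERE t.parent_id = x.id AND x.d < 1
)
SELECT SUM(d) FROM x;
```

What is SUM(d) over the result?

3

Base: id=5 (Comedy) at d 0.
Iteration 1: rows with parent_id in {5} -> Fiction (id 7, d 1), SciFi (id 8, d 1), History (id 9, d 1).
Iteration 2: d < 1 fails for all current rows; recursion stops.
SUM(d) = 0 + 1 + 1 + 1 = 3.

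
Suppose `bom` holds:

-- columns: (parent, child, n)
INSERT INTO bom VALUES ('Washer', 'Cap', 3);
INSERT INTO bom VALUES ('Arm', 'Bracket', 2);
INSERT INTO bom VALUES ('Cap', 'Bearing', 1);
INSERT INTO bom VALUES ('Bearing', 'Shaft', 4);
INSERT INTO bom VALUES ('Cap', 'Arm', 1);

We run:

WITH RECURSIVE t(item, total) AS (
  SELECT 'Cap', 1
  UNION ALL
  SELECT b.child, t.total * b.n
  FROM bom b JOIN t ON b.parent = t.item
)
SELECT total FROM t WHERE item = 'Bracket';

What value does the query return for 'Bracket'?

Base: (Cap, total=1).
Iteration 1: components of {Cap} -> Arm = 1*1 = 1, Bearing = 1*1 = 1.
Iteration 2: components of {Arm,Bearing} -> Bracket = 1*2 = 2, Shaft = 1*4 = 4.
Iteration 3: no further components; recursion stops.

2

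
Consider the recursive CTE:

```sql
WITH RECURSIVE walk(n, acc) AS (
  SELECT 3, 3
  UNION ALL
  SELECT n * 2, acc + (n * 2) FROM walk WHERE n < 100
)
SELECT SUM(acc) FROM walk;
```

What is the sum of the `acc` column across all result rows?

Base: n=3, acc=3.
Iteration 1: 3 < 100 holds -> n = 3 * 2 = 6, acc = 3 + 6 = 9.
Iteration 2: 6 < 100 holds -> n = 6 * 2 = 12, acc = 9 + 12 = 21.
Iteration 3: 12 < 100 holds -> n = 12 * 2 = 24, acc = 21 + 24 = 45.
Iteration 4: 24 < 100 holds -> n = 24 * 2 = 48, acc = 45 + 48 = 93.
Iteration 5: 48 < 100 holds -> n = 48 * 2 = 96, acc = 93 + 96 = 189.
Iteration 6: 96 < 100 holds -> n = 96 * 2 = 192, acc = 189 + 192 = 381.
Iteration 7: 192 < 100 fails; recursion stops.
SUM(acc) = 3 + 9 + 21 + 45 + 93 + 189 + 381 = 741.

741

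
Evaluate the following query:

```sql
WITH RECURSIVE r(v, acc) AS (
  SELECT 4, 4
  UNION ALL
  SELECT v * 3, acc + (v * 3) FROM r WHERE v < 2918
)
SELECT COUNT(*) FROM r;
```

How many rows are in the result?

Base: v=4, acc=4.
Iteration 1: 4 < 2918 holds -> v = 4 * 3 = 12, acc = 4 + 12 = 16.
Iteration 2: 12 < 2918 holds -> v = 12 * 3 = 36, acc = 16 + 36 = 52.
Iteration 3: 36 < 2918 holds -> v = 36 * 3 = 108, acc = 52 + 108 = 160.
Iteration 4: 108 < 2918 holds -> v = 108 * 3 = 324, acc = 160 + 324 = 484.
Iteration 5: 324 < 2918 holds -> v = 324 * 3 = 972, acc = 484 + 972 = 1456.
Iteration 6: 972 < 2918 holds -> v = 972 * 3 = 2916, acc = 1456 + 2916 = 4372.
Iteration 7: 2916 < 2918 holds -> v = 2916 * 3 = 8748, acc = 4372 + 8748 = 13120.
Iteration 8: 8748 < 2918 fails; recursion stops.
Total rows emitted: 8.

8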